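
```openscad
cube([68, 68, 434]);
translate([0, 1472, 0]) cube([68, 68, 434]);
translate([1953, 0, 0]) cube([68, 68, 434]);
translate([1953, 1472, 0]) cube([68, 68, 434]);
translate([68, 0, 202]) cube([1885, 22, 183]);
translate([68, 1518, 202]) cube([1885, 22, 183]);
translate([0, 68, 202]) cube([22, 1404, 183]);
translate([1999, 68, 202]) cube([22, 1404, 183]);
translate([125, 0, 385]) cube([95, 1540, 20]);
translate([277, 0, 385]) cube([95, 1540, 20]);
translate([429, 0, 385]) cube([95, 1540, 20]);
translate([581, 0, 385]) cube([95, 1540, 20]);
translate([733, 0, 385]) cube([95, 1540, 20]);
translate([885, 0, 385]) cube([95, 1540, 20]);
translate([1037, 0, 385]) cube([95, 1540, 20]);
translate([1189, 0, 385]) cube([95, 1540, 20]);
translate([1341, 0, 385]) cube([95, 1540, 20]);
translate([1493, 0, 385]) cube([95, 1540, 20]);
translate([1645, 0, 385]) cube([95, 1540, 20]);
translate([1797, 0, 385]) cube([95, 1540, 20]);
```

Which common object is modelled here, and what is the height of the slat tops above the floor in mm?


A bed frame. The slat-top height is 405 mm.

Four posts, four rails, and a row of slats — a bed frame. Slats sit on the rails at z = 202 + 183 = 385; with slat thickness 20, the top is 405 mm.


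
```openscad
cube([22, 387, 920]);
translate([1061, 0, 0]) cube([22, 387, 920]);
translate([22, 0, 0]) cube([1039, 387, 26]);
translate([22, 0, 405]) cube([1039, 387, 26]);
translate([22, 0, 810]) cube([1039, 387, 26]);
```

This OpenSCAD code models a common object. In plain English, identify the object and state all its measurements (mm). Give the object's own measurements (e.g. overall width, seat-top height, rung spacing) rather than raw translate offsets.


An open bookshelf. Two side panels, each 22 mm thick, 387 mm deep and 920 mm tall, stand 1083 mm apart (outside-to-outside). Between them sit 3 shelves, each 26 mm thick and 387 mm deep, spanning the full gap between the sides. The bottom shelf rests on the floor (its underside at z = 0) and the clear gap between one shelf's top and the next shelf's underside is 379 mm.


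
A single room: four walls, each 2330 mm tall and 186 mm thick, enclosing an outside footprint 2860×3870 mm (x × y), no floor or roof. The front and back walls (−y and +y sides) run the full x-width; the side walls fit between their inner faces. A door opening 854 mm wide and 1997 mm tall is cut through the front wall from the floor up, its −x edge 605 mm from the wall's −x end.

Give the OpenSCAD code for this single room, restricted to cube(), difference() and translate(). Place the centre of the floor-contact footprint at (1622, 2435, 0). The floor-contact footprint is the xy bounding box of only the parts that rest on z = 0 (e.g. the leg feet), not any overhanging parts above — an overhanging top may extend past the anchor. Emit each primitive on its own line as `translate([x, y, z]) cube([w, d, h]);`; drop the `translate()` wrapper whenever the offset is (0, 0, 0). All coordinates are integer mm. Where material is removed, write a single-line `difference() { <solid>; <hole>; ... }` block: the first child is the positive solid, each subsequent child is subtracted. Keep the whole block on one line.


difference() { translate([192, 500, 0]) cube([2860, 186, 2330]); translate([797, 500, 0]) cube([854, 186, 1997]); }
translate([192, 4184, 0]) cube([2860, 186, 2330]);
translate([192, 686, 0]) cube([186, 3498, 2330]);
translate([2866, 686, 0]) cube([186, 3498, 2330]);


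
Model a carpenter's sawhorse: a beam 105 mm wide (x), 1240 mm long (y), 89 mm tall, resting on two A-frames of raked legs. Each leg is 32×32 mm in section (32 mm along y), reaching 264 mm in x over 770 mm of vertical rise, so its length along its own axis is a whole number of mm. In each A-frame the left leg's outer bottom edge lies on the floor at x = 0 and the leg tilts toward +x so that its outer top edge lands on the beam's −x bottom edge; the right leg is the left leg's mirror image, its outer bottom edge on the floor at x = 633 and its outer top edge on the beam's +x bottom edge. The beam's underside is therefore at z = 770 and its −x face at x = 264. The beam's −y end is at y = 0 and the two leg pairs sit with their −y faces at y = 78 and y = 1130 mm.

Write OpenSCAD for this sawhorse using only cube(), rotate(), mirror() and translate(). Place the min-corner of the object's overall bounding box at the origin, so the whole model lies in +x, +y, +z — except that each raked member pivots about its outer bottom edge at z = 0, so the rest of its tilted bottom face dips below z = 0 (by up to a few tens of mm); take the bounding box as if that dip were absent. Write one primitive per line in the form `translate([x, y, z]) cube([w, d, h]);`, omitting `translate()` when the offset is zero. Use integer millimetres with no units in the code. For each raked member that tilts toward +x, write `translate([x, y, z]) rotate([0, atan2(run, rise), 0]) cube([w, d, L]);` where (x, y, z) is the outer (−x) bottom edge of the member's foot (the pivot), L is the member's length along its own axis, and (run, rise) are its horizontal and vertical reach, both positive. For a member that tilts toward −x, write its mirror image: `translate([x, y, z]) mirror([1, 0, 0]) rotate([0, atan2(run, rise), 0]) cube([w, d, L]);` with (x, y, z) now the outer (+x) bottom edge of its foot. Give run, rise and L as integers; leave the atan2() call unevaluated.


// leg length = √(264² + 770²) = 814
// right-leg outer foot x = 2·264 + 105 = 633
// beam min-corner = (264, 0, 770)
translate([264, 0, 770]) cube([105, 1240, 89]);
translate([0, 78, 0]) rotate([0, atan2(264, 770), 0]) cube([32, 32, 814]);
translate([633, 78, 0]) mirror([1, 0, 0]) rotate([0, atan2(264, 770), 0]) cube([32, 32, 814]);
translate([0, 1130, 0]) rotate([0, atan2(264, 770), 0]) cube([32, 32, 814]);
translate([633, 1130, 0]) mirror([1, 0, 0]) rotate([0, atan2(264, 770), 0]) cube([32, 32, 814]);


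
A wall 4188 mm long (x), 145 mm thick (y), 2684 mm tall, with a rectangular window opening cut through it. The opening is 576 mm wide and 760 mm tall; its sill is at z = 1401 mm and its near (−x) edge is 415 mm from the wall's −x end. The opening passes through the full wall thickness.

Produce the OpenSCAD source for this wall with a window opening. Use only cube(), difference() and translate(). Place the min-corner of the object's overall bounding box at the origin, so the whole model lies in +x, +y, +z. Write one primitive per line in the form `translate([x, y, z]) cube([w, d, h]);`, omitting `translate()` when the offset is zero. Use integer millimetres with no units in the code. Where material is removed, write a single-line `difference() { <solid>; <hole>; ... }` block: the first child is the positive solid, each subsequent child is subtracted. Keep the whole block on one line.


difference() { cube([4188, 145, 2684]); translate([415, 0, 1401]) cube([576, 145, 760]); }


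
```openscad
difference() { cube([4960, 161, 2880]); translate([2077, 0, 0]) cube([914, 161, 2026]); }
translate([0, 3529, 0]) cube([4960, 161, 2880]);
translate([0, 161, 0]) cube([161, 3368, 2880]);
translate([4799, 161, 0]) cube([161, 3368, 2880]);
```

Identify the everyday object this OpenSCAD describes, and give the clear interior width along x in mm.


A single room. The interior width is 4638 mm.

Four walls enclosing a rectangle with a door in the front wall — a room. Outside width 4960 minus two 161 mm walls gives 4638 mm.


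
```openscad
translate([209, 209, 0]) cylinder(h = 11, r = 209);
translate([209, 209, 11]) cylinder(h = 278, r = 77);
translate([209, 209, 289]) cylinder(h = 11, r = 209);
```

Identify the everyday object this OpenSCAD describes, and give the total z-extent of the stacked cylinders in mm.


A spool. The overall height is 300 mm.

Three coaxial cylinders, large–small–large — a spool. Two 11 mm flanges and a 278 mm core give 11 + 278 + 11 = 300 mm.


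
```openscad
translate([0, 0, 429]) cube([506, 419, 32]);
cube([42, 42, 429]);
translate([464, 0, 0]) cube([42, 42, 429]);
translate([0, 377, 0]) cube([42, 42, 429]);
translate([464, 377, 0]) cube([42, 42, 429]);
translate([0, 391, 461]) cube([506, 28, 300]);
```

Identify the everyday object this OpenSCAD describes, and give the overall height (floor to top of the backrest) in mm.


A chair. The overall height is 761 mm.

A slab on four corner posts with a tall panel at the back — a chair. The seat slab sits at z = 429 with thickness 32, and the 300 mm backrest starts at the seat top, so the overall height is 429 + 32 + 300 = 761 mm.


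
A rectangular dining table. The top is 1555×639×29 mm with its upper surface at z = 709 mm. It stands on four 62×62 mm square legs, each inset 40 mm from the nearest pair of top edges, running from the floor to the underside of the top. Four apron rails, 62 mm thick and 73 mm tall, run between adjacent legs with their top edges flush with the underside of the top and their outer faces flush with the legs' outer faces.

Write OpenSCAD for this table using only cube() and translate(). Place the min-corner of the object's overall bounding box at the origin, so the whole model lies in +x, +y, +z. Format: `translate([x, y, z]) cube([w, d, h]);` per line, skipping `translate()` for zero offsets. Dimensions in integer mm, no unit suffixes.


translate([0, 0, 680]) cube([1555, 639, 29]);
translate([40, 40, 0]) cube([62, 62, 680]);
translate([1453, 40, 0]) cube([62, 62, 680]);
translate([40, 537, 0]) cube([62, 62, 680]);
translate([1453, 537, 0]) cube([62, 62, 680]);
translate([102, 40, 607]) cube([1351, 62, 73]);
translate([102, 537, 607]) cube([1351, 62, 73]);
translate([40, 102, 607]) cube([62, 435, 73]);
translate([1453, 102, 607]) cube([62, 435, 73]);


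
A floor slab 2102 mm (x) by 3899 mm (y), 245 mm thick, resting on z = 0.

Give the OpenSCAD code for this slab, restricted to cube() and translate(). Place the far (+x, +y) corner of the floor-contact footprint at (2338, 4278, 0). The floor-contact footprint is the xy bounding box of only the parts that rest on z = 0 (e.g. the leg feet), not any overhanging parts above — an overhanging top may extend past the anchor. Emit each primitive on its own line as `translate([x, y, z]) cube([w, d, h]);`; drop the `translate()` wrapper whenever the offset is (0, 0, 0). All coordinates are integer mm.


translate([236, 379, 0]) cube([2102, 3899, 245]);


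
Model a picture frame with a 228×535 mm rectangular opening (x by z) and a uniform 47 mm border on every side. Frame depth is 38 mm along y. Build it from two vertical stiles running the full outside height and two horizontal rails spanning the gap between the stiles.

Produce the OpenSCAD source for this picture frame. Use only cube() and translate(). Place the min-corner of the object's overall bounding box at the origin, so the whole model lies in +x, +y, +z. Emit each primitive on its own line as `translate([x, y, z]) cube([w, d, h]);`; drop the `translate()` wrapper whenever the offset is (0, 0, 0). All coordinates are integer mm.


cube([47, 38, 629]);
translate([275, 0, 0]) cube([47, 38, 629]);
translate([47, 0, 0]) cube([228, 38, 47]);
translate([47, 0, 582]) cube([228, 38, 47]);


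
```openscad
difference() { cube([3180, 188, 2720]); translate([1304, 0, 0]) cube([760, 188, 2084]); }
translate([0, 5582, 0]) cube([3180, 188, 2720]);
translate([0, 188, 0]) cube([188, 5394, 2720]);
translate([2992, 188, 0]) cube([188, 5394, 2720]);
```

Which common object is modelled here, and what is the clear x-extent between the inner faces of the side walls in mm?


A single room. The interior width is 2804 mm.

Four walls enclosing a rectangle with a door in the front wall — a room. Outside width 3180 minus two 188 mm walls gives 2804 mm.


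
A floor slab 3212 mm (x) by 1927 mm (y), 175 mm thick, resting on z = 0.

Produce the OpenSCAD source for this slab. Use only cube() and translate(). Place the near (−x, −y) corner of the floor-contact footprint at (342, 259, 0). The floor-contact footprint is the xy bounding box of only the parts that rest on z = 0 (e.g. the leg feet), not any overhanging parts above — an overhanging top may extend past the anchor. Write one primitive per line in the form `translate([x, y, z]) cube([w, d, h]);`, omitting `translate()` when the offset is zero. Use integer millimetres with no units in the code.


translate([342, 259, 0]) cube([3212, 1927, 175]);


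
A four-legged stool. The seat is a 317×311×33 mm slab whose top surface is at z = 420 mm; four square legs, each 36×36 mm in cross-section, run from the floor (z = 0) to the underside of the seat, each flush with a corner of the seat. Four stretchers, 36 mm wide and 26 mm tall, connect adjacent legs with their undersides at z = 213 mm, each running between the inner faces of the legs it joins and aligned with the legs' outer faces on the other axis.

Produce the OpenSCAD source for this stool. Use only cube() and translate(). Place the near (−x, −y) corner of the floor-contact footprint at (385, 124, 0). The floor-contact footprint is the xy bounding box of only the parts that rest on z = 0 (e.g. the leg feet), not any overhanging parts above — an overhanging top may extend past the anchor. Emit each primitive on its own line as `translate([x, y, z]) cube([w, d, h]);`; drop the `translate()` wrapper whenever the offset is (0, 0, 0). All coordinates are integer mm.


translate([385, 124, 387]) cube([317, 311, 33]);
translate([385, 124, 0]) cube([36, 36, 387]);
translate([666, 124, 0]) cube([36, 36, 387]);
translate([385, 399, 0]) cube([36, 36, 387]);
translate([666, 399, 0]) cube([36, 36, 387]);
translate([421, 124, 213]) cube([245, 36, 26]);
translate([421, 399, 213]) cube([245, 36, 26]);
translate([385, 160, 213]) cube([36, 239, 26]);
translate([666, 160, 213]) cube([36, 239, 26]);


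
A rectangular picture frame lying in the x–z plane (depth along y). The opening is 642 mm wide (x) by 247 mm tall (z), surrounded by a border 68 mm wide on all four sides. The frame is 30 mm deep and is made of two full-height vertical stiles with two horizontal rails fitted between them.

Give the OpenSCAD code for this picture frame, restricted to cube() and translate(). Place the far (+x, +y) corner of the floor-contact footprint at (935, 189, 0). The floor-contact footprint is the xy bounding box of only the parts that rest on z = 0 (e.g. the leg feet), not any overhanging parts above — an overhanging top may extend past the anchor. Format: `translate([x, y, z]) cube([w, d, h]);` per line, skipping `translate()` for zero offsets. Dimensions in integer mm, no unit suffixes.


translate([157, 159, 0]) cube([68, 30, 383]);
translate([867, 159, 0]) cube([68, 30, 383]);
translate([225, 159, 0]) cube([642, 30, 68]);
translate([225, 159, 315]) cube([642, 30, 68]);


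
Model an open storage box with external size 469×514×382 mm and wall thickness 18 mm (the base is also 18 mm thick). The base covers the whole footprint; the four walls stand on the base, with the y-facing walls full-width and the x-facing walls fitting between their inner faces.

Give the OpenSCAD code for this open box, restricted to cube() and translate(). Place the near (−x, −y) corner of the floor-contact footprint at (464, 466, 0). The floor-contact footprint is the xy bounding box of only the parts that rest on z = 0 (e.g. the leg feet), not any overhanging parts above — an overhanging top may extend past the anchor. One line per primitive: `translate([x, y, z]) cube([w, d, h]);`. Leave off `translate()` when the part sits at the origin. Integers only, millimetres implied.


translate([464, 466, 0]) cube([469, 514, 18]);
translate([464, 466, 18]) cube([469, 18, 364]);
translate([464, 962, 18]) cube([469, 18, 364]);
translate([464, 484, 18]) cube([18, 478, 364]);
translate([915, 484, 18]) cube([18, 478, 364]);


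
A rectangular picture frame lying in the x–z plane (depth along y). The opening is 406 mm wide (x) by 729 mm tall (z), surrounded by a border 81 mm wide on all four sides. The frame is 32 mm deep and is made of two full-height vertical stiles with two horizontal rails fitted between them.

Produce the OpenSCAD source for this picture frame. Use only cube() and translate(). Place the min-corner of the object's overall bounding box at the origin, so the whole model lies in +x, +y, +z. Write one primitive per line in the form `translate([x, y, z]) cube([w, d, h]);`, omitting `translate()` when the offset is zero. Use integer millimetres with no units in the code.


cube([81, 32, 891]);
translate([487, 0, 0]) cube([81, 32, 891]);
translate([81, 0, 0]) cube([406, 32, 81]);
translate([81, 0, 810]) cube([406, 32, 81]);


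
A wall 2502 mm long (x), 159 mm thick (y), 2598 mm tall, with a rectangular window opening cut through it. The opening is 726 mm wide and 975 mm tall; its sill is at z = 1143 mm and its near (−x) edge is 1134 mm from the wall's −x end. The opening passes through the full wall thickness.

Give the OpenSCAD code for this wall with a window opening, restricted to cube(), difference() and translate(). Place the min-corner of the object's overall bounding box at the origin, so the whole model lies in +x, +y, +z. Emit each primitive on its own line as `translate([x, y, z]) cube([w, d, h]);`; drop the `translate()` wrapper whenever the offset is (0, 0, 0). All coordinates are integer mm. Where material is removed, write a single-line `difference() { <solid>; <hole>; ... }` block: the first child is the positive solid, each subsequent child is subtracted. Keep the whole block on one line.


difference() { cube([2502, 159, 2598]); translate([1134, 0, 1143]) cube([726, 159, 975]); }


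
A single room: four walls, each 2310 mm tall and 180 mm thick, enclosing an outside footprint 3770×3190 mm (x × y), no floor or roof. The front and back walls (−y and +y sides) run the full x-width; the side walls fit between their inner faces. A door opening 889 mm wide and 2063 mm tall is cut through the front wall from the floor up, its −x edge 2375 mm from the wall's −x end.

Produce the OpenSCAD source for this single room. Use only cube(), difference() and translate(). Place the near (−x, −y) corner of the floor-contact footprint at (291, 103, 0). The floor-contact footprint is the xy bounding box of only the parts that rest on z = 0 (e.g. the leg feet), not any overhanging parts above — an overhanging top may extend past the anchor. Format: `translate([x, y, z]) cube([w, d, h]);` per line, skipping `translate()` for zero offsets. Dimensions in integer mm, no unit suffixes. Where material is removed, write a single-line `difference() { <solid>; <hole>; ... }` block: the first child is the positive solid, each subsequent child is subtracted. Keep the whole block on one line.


difference() { translate([291, 103, 0]) cube([3770, 180, 2310]); translate([2666, 103, 0]) cube([889, 180, 2063]); }
translate([291, 3113, 0]) cube([3770, 180, 2310]);
translate([291, 283, 0]) cube([180, 2830, 2310]);
translate([3881, 283, 0]) cube([180, 2830, 2310]);


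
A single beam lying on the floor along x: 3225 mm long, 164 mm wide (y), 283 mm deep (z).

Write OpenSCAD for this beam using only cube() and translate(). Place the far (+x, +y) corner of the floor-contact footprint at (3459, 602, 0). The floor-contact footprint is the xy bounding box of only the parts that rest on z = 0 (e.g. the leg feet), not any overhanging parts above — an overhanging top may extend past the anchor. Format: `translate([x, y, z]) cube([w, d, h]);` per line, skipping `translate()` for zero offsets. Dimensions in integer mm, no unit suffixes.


translate([234, 438, 0]) cube([3225, 164, 283]);


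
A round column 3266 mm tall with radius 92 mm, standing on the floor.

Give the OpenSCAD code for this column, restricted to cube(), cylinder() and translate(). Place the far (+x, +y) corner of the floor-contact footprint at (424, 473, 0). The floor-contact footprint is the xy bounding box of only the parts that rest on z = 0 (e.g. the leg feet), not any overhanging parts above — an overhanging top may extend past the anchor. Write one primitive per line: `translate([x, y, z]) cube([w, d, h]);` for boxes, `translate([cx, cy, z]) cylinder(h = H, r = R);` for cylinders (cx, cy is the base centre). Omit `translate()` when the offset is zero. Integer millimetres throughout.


translate([332, 381, 0]) cylinder(h = 3266, r = 92);


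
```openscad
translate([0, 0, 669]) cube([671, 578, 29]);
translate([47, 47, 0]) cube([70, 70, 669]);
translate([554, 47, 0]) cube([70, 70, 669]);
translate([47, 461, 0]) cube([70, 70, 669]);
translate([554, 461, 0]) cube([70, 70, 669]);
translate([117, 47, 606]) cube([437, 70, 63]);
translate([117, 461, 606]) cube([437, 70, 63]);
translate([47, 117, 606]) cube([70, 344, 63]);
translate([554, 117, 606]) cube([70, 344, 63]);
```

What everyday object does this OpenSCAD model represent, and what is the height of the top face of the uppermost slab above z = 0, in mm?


A table. The table height is 698 mm.

A 671×578×29 slab sits at z = 669 on four 70 mm square posts — a table. The top surface is at 669 + 29 = 698 mm.


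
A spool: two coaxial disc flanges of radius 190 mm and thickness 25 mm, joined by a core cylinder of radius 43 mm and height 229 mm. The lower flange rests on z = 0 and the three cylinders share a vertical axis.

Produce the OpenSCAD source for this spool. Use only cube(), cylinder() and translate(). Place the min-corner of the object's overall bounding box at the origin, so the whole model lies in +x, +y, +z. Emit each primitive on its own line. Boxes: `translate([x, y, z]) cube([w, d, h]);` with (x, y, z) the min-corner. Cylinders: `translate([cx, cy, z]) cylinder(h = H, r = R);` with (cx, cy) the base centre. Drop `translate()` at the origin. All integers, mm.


translate([190, 190, 0]) cylinder(h = 25, r = 190);
translate([190, 190, 25]) cylinder(h = 229, r = 43);
translate([190, 190, 254]) cylinder(h = 25, r = 190);


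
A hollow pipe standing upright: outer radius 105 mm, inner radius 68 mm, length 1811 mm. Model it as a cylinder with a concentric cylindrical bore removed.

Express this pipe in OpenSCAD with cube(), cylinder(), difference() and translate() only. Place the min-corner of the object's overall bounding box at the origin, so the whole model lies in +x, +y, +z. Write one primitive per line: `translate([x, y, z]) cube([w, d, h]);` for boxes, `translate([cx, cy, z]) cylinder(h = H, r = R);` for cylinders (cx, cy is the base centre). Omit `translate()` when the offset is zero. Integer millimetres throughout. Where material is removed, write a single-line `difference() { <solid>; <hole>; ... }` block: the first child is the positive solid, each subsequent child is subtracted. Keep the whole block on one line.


difference() { translate([105, 105, 0]) cylinder(h = 1811, r = 105); translate([105, 105, 0]) cylinder(h = 1811, r = 68); }


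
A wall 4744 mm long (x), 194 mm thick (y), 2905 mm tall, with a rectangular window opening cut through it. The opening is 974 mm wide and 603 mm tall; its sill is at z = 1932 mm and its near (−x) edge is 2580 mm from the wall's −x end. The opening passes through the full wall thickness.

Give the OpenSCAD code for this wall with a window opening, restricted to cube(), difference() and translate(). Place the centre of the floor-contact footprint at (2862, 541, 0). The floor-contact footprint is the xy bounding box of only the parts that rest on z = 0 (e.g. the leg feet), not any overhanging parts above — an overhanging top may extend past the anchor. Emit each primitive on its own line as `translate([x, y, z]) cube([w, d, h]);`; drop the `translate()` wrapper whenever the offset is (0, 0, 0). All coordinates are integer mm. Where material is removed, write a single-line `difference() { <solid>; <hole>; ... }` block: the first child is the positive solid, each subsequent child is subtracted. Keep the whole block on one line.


difference() { translate([490, 444, 0]) cube([4744, 194, 2905]); translate([3070, 444, 1932]) cube([974, 194, 603]); }


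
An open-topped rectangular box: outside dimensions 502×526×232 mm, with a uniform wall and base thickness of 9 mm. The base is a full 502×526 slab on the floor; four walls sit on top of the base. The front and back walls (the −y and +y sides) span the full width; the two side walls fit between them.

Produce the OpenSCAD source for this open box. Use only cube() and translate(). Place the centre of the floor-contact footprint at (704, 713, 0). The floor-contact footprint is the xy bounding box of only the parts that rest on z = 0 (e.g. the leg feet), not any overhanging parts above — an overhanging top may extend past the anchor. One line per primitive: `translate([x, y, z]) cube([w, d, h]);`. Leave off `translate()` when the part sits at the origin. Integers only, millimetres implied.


translate([453, 450, 0]) cube([502, 526, 9]);
translate([453, 450, 9]) cube([502, 9, 223]);
translate([453, 967, 9]) cube([502, 9, 223]);
translate([453, 459, 9]) cube([9, 508, 223]);
translate([946, 459, 9]) cube([9, 508, 223]);


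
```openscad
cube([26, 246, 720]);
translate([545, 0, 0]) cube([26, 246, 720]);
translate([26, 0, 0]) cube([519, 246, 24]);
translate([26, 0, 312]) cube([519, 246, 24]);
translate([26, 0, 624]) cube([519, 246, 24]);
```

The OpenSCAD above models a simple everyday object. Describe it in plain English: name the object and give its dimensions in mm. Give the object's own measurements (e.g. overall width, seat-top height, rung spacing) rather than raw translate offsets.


An open bookshelf. Two side panels, each 26 mm thick, 246 mm deep and 720 mm tall, stand 571 mm apart (outside-to-outside). Between them sit 3 shelves, each 24 mm thick and 246 mm deep, spanning the full gap between the sides. The bottom shelf rests on the floor (its underside at z = 0) and the clear gap between one shelf's top and the next shelf's underside is 288 mm.


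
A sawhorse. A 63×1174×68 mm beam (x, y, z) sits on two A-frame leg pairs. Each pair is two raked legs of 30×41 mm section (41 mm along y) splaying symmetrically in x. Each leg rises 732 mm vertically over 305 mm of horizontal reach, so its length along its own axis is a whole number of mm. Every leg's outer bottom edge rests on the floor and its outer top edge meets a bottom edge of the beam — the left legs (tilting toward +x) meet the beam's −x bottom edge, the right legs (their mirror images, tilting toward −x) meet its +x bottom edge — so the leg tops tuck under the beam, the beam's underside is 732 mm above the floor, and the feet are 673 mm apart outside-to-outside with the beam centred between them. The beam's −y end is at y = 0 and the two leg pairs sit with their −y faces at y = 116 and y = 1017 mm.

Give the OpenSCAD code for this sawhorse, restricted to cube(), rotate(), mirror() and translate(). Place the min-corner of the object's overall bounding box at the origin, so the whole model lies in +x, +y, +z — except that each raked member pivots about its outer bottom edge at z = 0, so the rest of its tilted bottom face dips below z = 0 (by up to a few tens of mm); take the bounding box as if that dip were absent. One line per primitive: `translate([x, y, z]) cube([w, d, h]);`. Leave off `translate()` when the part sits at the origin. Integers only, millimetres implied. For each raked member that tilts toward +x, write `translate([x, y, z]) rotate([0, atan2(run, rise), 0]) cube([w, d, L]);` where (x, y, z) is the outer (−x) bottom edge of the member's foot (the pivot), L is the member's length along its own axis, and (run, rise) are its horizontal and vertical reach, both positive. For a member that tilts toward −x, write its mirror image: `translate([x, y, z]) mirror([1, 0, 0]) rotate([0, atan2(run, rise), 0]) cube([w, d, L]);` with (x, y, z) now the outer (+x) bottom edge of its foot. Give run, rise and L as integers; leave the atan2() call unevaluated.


// leg length = √(305² + 732²) = 793
// right-leg outer foot x = 2·305 + 63 = 673
// beam min-corner = (305, 0, 732)
translate([305, 0, 732]) cube([63, 1174, 68]);
translate([0, 116, 0]) rotate([0, atan2(305, 732), 0]) cube([30, 41, 793]);
translate([673, 116, 0]) mirror([1, 0, 0]) rotate([0, atan2(305, 732), 0]) cube([30, 41, 793]);
translate([0, 1017, 0]) rotate([0, atan2(305, 732), 0]) cube([30, 41, 793]);
translate([673, 1017, 0]) mirror([1, 0, 0]) rotate([0, atan2(305, 732), 0]) cube([30, 41, 793]);


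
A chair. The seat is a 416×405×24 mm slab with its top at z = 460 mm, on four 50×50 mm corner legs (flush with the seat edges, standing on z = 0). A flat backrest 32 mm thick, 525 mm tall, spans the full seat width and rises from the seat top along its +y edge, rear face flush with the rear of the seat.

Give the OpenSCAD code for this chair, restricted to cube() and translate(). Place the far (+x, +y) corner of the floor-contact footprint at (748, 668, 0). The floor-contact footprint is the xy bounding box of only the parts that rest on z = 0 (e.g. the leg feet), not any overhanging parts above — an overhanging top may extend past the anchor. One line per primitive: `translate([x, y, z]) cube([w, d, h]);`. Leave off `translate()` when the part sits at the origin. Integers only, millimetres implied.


translate([332, 263, 436]) cube([416, 405, 24]);
translate([332, 263, 0]) cube([50, 50, 436]);
translate([698, 263, 0]) cube([50, 50, 436]);
translate([332, 618, 0]) cube([50, 50, 436]);
translate([698, 618, 0]) cube([50, 50, 436]);
translate([332, 636, 460]) cube([416, 32, 525]);


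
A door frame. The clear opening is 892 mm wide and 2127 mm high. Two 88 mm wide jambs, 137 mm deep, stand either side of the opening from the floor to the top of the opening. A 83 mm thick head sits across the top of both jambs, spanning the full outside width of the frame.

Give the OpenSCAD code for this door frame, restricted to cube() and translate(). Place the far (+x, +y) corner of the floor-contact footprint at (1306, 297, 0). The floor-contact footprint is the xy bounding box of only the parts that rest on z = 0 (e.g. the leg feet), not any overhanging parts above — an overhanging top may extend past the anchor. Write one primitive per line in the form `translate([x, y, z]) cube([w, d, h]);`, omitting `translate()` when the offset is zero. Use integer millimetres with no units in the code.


translate([238, 160, 0]) cube([88, 137, 2127]);
translate([1218, 160, 0]) cube([88, 137, 2127]);
translate([238, 160, 2127]) cube([1068, 137, 83]);


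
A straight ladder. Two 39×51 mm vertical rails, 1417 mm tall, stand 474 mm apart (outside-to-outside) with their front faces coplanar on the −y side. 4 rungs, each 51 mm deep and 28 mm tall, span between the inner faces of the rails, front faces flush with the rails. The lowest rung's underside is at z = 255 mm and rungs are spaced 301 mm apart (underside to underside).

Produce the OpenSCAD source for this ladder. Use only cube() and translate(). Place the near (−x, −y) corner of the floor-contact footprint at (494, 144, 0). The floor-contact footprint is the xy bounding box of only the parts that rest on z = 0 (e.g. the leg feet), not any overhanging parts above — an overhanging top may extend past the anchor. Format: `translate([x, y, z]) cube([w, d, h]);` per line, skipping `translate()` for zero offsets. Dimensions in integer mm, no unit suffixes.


translate([494, 144, 0]) cube([39, 51, 1417]);
translate([929, 144, 0]) cube([39, 51, 1417]);
translate([533, 144, 255]) cube([396, 51, 28]);
translate([533, 144, 556]) cube([396, 51, 28]);
translate([533, 144, 857]) cube([396, 51, 28]);
translate([533, 144, 1158]) cube([396, 51, 28]);


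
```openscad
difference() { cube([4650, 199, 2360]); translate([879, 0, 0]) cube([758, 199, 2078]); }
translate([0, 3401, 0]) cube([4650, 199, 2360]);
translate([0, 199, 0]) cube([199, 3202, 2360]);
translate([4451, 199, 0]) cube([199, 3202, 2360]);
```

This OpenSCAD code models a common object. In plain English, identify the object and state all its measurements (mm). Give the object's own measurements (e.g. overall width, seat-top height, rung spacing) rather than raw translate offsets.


A single room: four walls, each 2360 mm tall and 199 mm thick, enclosing an outside footprint 4650×3600 mm (x × y), no floor or roof. The front and back walls (−y and +y sides) run the full x-width; the side walls fit between their inner faces. A door opening 758 mm wide and 2078 mm tall is cut through the front wall from the floor up, its −x edge 879 mm from the wall's −x end.


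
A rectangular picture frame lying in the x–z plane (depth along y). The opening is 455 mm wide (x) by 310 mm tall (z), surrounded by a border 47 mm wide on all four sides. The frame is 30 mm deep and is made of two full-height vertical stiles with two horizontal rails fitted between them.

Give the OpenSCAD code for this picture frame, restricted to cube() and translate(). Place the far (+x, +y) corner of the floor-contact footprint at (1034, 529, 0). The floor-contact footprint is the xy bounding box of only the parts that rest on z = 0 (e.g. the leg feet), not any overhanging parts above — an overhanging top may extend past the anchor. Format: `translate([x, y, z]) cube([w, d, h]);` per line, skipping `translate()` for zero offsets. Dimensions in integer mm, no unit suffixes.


translate([485, 499, 0]) cube([47, 30, 404]);
translate([987, 499, 0]) cube([47, 30, 404]);
translate([532, 499, 0]) cube([455, 30, 47]);
translate([532, 499, 357]) cube([455, 30, 47]);


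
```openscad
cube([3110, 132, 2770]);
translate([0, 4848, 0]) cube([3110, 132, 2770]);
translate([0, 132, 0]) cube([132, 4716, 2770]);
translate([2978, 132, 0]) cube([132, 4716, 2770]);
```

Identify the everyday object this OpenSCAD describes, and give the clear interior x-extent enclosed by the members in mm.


A house (or room) frame. The interior width is 2846 mm.

Four 2770 mm walls enclosing a rectangle with no floor or roof — a room or house frame. Outside width is 3110 mm and wall thickness is 132 mm, so the interior width is 3110 − 2 × 132 = 2846 mm.


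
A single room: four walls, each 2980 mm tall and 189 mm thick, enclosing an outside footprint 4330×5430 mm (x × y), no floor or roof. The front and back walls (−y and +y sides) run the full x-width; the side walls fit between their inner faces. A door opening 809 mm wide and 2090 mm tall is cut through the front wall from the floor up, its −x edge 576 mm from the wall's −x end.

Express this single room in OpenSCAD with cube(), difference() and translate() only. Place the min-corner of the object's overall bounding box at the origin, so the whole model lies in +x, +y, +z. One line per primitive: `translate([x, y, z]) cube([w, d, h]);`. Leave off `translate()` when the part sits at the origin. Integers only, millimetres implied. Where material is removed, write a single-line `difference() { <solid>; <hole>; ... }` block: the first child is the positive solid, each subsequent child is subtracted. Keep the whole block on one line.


difference() { cube([4330, 189, 2980]); translate([576, 0, 0]) cube([809, 189, 2090]); }
translate([0, 5241, 0]) cube([4330, 189, 2980]);
translate([0, 189, 0]) cube([189, 5052, 2980]);
translate([4141, 189, 0]) cube([189, 5052, 2980]);


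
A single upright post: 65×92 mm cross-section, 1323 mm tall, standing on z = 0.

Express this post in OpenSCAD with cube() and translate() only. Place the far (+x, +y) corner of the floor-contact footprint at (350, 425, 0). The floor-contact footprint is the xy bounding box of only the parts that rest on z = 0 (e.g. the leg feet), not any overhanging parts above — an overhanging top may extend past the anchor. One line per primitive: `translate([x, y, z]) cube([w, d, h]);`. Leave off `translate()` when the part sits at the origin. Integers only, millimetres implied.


translate([285, 333, 0]) cube([65, 92, 1323]);


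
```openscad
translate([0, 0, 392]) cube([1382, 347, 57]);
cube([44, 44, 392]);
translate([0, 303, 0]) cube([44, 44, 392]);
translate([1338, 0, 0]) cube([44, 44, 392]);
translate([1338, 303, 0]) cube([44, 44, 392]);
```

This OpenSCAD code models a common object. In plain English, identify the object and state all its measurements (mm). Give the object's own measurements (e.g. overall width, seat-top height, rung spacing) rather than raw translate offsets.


A long wooden bench with a 1382 mm (x) × 347 mm (y) seat, 57 mm thick, its top surface 449 mm above the floor. Four 44 mm square legs at the seat corners, flush with the edges, run from z = 0 to the seat underside.


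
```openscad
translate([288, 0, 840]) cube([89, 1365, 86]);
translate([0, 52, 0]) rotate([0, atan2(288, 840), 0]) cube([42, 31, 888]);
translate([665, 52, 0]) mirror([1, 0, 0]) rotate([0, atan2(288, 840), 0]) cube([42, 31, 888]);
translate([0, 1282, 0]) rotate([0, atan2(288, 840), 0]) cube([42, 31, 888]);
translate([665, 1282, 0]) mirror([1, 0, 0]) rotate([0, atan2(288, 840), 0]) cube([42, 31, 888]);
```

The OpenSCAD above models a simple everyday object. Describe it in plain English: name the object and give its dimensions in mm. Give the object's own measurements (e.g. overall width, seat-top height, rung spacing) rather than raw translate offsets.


A sawhorse. A 89×1365×86 mm beam (x, y, z) sits on two A-frame leg pairs. Each pair is two raked legs of 42×31 mm section (31 mm along y) splaying symmetrically in x. Each leg rises 840 mm vertically over 288 mm of horizontal reach and is 888 mm long along its own axis. Every leg's outer bottom edge rests on the floor and its outer top edge meets a bottom edge of the beam — the left legs (tilting toward +x) meet the beam's −x bottom edge, the right legs (their mirror images, tilting toward −x) meet its +x bottom edge — so the leg tops tuck under the beam, the beam's underside is 840 mm above the floor, and the feet are 665 mm apart outside-to-outside with the beam centred between them. The two leg pairs are set in 52 mm from either end of the beam.


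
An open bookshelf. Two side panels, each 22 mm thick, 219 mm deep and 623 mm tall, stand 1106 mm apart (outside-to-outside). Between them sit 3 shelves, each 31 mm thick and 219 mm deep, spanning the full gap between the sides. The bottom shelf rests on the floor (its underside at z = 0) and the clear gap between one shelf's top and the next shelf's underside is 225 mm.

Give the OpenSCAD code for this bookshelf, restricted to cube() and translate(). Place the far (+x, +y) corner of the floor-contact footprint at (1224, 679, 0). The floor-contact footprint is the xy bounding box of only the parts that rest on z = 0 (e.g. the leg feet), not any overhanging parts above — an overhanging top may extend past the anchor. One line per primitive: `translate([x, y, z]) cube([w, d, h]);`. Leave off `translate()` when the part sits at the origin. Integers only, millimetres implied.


translate([118, 460, 0]) cube([22, 219, 623]);
translate([1202, 460, 0]) cube([22, 219, 623]);
translate([140, 460, 0]) cube([1062, 219, 31]);
translate([140, 460, 256]) cube([1062, 219, 31]);
translate([140, 460, 512]) cube([1062, 219, 31]);


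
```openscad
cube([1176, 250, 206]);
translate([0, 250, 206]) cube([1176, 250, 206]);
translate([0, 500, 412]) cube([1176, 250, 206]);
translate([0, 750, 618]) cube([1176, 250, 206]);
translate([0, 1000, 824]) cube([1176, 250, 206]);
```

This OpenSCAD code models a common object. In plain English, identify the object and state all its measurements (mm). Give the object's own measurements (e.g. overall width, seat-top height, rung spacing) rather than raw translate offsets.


A straight staircase of 5 solid steps. Each step is 1176 mm wide (x), 250 mm deep (y, the going) and 206 mm tall (the rise). The first step rests on the floor; each subsequent step sits one going further in +y and one rise higher in +z, directly behind and above the previous step with no overlap.


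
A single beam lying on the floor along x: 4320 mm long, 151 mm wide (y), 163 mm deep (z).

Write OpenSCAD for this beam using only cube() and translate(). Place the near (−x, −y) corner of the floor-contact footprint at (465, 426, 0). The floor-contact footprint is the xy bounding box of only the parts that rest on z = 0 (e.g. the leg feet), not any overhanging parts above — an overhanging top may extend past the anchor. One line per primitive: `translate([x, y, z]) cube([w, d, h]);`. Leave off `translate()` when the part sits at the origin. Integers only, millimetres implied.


translate([465, 426, 0]) cube([4320, 151, 163]);
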